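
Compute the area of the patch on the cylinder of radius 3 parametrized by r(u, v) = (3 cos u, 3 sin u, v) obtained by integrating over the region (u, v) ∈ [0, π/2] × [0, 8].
Area = 12*pi

Area = ∫∫ √(EG − F²) du dv with √(EG − F²) = 3. Integrating over [0, π/2] × [0, 8] gives 12*pi.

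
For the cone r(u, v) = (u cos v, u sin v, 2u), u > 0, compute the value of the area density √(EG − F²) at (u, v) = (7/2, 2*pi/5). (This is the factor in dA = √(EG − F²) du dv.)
√(EG − F²)|_{(7/2, 2*pi/5)} = 7*sqrt(5)/2

E = 5, F = 0, G = u^2, so EG − F² = 5*u^2. Taking the positive square root: √(EG − F²) = sqrt(5)*Abs(u). At (u, v) = (7/2, 2*pi/5): 7*sqrt(5)/2.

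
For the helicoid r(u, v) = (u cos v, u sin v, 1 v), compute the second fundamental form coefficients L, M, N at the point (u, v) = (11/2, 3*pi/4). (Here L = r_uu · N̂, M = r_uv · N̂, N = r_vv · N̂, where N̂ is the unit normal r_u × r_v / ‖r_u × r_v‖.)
L = 0;  M = -2*sqrt(5)/25;  N = 0

Compute the unit normal N̂(u, v) = (sin(v)/sqrt(u^2 + 1), -cos(v)/sqrt(u^2 + 1), u/sqrt(u^2 + 1)), and the second partials r_uu, r_uv, r_vv. Take dot products:
  L(u, v) = r_uu · N̂ = 0,
  M(u, v) = r_uv · N̂ = -1/sqrt(u^2 + 1),
  N(u, v) = r_vv · N̂ = 0.
Evaluating at (u, v) = (11/2, 3*pi/4):
  L = 0, M = -2*sqrt(5)/25, N = 0.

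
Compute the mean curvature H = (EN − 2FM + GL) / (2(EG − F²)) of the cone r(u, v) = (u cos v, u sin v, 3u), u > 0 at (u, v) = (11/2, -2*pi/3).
H = 3*sqrt(10)/110

With E = 10, F = 0, G = u^2, L = 0, M = 0, N = 3*sqrt(10)*u^2/(10*Abs(u)), assemble
  H = (EN − 2FM + GL) / (2(EG − F²)) = 3*sqrt(10)/(20*Abs(u)).
At (u, v) = (11/2, -2*pi/3): H = 3*sqrt(10)/110.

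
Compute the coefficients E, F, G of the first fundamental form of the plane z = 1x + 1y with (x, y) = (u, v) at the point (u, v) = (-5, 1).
E = 2;  F = 1;  G = 2

Partials: r_u = (1, 0, 1), r_v = (0, 1, 1). As functions of (u, v):
  E = r_u · r_u = 2,
  F = r_u · r_v = 1,
  G = r_v · r_v = 2.
Evaluating at (u, v) = (-5, 1): E = 2, F = 1, G = 2.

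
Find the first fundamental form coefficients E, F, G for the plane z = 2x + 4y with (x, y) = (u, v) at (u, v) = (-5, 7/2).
E = 5;  F = 8;  G = 17

Partials: r_u = (1, 0, 2), r_v = (0, 1, 4). As functions of (u, v):
  E = r_u · r_u = 5,
  F = r_u · r_v = 8,
  G = r_v · r_v = 17.
Evaluating at (u, v) = (-5, 7/2): E = 5, F = 8, G = 17.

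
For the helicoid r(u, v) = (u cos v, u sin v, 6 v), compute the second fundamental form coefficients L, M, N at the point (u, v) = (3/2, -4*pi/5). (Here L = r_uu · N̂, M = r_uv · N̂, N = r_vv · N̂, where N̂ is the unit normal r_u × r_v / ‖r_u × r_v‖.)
L = 0;  M = -4*sqrt(17)/17;  N = 0

Compute the unit normal N̂(u, v) = (6*sin(v)/sqrt(u^2 + 36), -6*cos(v)/sqrt(u^2 + 36), u/sqrt(u^2 + 36)), and the second partials r_uu, r_uv, r_vv. Take dot products:
  L(u, v) = r_uu · N̂ = 0,
  M(u, v) = r_uv · N̂ = -6/sqrt(u^2 + 36),
  N(u, v) = r_vv · N̂ = 0.
Evaluating at (u, v) = (3/2, -4*pi/5):
  L = 0, M = -4*sqrt(17)/17, N = 0.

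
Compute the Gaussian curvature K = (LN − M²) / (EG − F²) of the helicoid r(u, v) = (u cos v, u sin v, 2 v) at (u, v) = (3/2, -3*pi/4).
K = -64/625

Coefficients of the first fundamental form: E = 1, F = 0, G = u^2 + 4.
Coefficients of the second fundamental form: L = 0, M = -2/sqrt(u^2 + 4), N = 0.
Assemble K = (LN − M²)/(EG − F²) = -4/(u^2 + 4)^2. At (u, v) = (3/2, -3*pi/4): K = -64/625.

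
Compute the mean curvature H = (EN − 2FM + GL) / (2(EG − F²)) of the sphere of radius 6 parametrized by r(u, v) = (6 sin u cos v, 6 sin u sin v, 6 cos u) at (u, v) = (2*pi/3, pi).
H = -1/6

With E = 36, F = 0, G = 36*sin(u)^2, L = -6*sin(u)/Abs(sin(u)), M = 0, N = -6*sin(u)^3/Abs(sin(u)), assemble
  H = (EN − 2FM + GL) / (2(EG − F²)) = -sin(u)/(6*Abs(sin(u))).
At (u, v) = (2*pi/3, pi): H = -1/6.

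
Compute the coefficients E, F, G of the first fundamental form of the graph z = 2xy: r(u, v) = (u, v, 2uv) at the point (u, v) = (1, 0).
E = 1;  F = 0;  G = 5

Partials: r_u = (1, 0, 2*v), r_v = (0, 1, 2*u). As functions of (u, v):
  E = r_u · r_u = 4*v^2 + 1,
  F = r_u · r_v = 4*u*v,
  G = r_v · r_v = 4*u^2 + 1.
Evaluating at (u, v) = (1, 0): E = 1, F = 0, G = 5.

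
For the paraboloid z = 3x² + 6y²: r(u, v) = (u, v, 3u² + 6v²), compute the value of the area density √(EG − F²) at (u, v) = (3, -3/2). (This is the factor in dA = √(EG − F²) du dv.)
√(EG − F²)|_{(3, -3/2)} = sqrt(649)

E = 36*u^2 + 1, F = 72*u*v, G = 144*v^2 + 1, so EG − F² = 36*u^2 + 144*v^2 + 1. Taking the positive square root: √(EG − F²) = sqrt(36*u^2 + 144*v^2 + 1). At (u, v) = (3, -3/2): sqrt(649).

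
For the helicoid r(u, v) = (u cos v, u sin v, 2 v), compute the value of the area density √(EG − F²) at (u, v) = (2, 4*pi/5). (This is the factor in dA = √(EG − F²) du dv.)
√(EG − F²)|_{(2, 4*pi/5)} = 2*sqrt(2)

E = 1, F = 0, G = u^2 + 4, so EG − F² = u^2 + 4. Taking the positive square root: √(EG − F²) = sqrt(u^2 + 4). At (u, v) = (2, 4*pi/5): 2*sqrt(2).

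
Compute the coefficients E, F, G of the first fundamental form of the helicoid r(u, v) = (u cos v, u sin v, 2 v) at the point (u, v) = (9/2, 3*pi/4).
E = 1;  F = 0;  G = 97/4

Partials: r_u = (cos(v), sin(v), 0), r_v = (-u*sin(v), u*cos(v), 2). As functions of (u, v):
  E = r_u · r_u = 1,
  F = r_u · r_v = 0,
  G = r_v · r_v = u^2 + 4.
Evaluating at (u, v) = (9/2, 3*pi/4): E = 1, F = 0, G = 97/4.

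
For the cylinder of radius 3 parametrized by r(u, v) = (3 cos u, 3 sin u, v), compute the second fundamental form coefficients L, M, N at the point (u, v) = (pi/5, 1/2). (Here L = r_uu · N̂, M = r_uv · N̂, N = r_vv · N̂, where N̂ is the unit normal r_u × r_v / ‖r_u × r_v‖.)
L = -3;  M = 0;  N = 0

Compute the unit normal N̂(u, v) = (cos(u), sin(u), 0), and the second partials r_uu, r_uv, r_vv. Take dot products:
  L(u, v) = r_uu · N̂ = -3,
  M(u, v) = r_uv · N̂ = 0,
  N(u, v) = r_vv · N̂ = 0.
Evaluating at (u, v) = (pi/5, 1/2):
  L = -3, M = 0, N = 0.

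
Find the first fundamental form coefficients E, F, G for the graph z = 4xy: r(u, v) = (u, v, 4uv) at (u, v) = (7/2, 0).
E = 1;  F = 0;  G = 197

Partials: r_u = (1, 0, 4*v), r_v = (0, 1, 4*u). As functions of (u, v):
  E = r_u · r_u = 16*v^2 + 1,
  F = r_u · r_v = 16*u*v,
  G = r_v · r_v = 16*u^2 + 1.
Evaluating at (u, v) = (7/2, 0): E = 1, F = 0, G = 197.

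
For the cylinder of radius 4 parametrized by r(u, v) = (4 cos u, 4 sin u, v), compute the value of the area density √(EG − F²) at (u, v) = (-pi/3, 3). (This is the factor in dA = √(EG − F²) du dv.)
√(EG − F²)|_{(-pi/3, 3)} = 4

E = 16, F = 0, G = 1, so EG − F² = 16. Taking the positive square root: √(EG − F²) = 4. At (u, v) = (-pi/3, 3): 4.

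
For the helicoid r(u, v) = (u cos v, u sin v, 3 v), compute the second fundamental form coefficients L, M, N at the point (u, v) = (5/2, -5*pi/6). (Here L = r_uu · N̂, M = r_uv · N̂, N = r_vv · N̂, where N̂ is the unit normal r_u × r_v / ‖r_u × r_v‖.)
L = 0;  M = -6*sqrt(61)/61;  N = 0

Compute the unit normal N̂(u, v) = (3*sin(v)/sqrt(u^2 + 9), -3*cos(v)/sqrt(u^2 + 9), u/sqrt(u^2 + 9)), and the second partials r_uu, r_uv, r_vv. Take dot products:
  L(u, v) = r_uu · N̂ = 0,
  M(u, v) = r_uv · N̂ = -3/sqrt(u^2 + 9),
  N(u, v) = r_vv · N̂ = 0.
Evaluating at (u, v) = (5/2, -5*pi/6):
  L = 0, M = -6*sqrt(61)/61, N = 0.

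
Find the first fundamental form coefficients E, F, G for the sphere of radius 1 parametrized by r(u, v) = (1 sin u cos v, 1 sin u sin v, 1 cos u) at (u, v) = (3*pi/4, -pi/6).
E = 1;  F = 0;  G = 1/2

Partials: r_u = (cos(u)*cos(v), sin(v)*cos(u), -sin(u)), r_v = (-sin(u)*sin(v), sin(u)*cos(v), 0). As functions of (u, v):
  E = r_u · r_u = 1,
  F = r_u · r_v = 0,
  G = r_v · r_v = sin(u)^2.
Evaluating at (u, v) = (3*pi/4, -pi/6): E = 1, F = 0, G = 1/2.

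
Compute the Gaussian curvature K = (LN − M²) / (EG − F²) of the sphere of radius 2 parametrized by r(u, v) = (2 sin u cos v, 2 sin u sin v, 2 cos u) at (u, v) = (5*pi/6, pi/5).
K = 1/4

Coefficients of the first fundamental form: E = 4, F = 0, G = 4*sin(u)^2.
Coefficients of the second fundamental form: L = -2*sin(u)/Abs(sin(u)), M = 0, N = -2*sin(u)^3/Abs(sin(u)).
Assemble K = (LN − M²)/(EG − F²) = 1/4. At (u, v) = (5*pi/6, pi/5): K = 1/4.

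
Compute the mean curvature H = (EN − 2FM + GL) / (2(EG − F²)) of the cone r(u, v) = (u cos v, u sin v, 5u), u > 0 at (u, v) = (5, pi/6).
H = sqrt(26)/52

With E = 26, F = 0, G = u^2, L = 0, M = 0, N = 5*sqrt(26)*u^2/(26*Abs(u)), assemble
  H = (EN − 2FM + GL) / (2(EG − F²)) = 5*sqrt(26)/(52*Abs(u)).
At (u, v) = (5, pi/6): H = sqrt(26)/52.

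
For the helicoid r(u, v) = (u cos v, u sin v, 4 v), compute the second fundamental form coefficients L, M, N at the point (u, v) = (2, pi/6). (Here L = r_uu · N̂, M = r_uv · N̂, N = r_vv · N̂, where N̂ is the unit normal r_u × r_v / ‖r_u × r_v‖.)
L = 0;  M = -2*sqrt(5)/5;  N = 0

Compute the unit normal N̂(u, v) = (4*sin(v)/sqrt(u^2 + 16), -4*cos(v)/sqrt(u^2 + 16), u/sqrt(u^2 + 16)), and the second partials r_uu, r_uv, r_vv. Take dot products:
  L(u, v) = r_uu · N̂ = 0,
  M(u, v) = r_uv · N̂ = -4/sqrt(u^2 + 16),
  N(u, v) = r_vv · N̂ = 0.
Evaluating at (u, v) = (2, pi/6):
  L = 0, M = -2*sqrt(5)/5, N = 0.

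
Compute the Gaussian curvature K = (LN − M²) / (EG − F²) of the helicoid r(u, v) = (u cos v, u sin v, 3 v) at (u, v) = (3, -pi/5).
K = -1/36

Coefficients of the first fundamental form: E = 1, F = 0, G = u^2 + 9.
Coefficients of the second fundamental form: L = 0, M = -3/sqrt(u^2 + 9), N = 0.
Assemble K = (LN − M²)/(EG − F²) = -9/(u^2 + 9)^2. At (u, v) = (3, -pi/5): K = -1/36.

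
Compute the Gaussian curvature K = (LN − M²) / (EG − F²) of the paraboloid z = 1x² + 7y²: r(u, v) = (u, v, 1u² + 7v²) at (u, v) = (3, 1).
K = 28/54289

Coefficients of the first fundamental form: E = 4*u^2 + 1, F = 28*u*v, G = 196*v^2 + 1.
Coefficients of the second fundamental form: L = 2/sqrt(4*u^2 + 196*v^2 + 1), M = 0, N = 14/sqrt(4*u^2 + 196*v^2 + 1).
Assemble K = (LN − M²)/(EG − F²) = 28/(16*u^4 + 1568*u^2*v^2 + 8*u^2 + 38416*v^4 + 392*v^2 + 1). At (u, v) = (3, 1): K = 28/54289.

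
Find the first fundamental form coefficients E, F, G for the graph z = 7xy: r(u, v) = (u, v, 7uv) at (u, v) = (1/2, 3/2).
E = 445/4;  F = 147/4;  G = 53/4

Partials: r_u = (1, 0, 7*v), r_v = (0, 1, 7*u). As functions of (u, v):
  E = r_u · r_u = 49*v^2 + 1,
  F = r_u · r_v = 49*u*v,
  G = r_v · r_v = 49*u^2 + 1.
Evaluating at (u, v) = (1/2, 3/2): E = 445/4, F = 147/4, G = 53/4.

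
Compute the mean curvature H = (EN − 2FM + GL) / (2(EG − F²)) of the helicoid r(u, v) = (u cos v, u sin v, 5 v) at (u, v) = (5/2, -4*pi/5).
H = 0

With E = 1, F = 0, G = u^2 + 25, L = 0, M = -5/sqrt(u^2 + 25), N = 0, assemble
  H = (EN − 2FM + GL) / (2(EG − F²)) = 0.
At (u, v) = (5/2, -4*pi/5): H = 0.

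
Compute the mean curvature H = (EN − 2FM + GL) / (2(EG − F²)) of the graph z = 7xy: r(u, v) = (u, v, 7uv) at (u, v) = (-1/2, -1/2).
H = -343*sqrt(102)/5202

With E = 49*v^2 + 1, F = 49*u*v, G = 49*u^2 + 1, L = 0, M = 7/sqrt(49*u^2 + 49*v^2 + 1), N = 0, assemble
  H = (EN − 2FM + GL) / (2(EG − F²)) = -343*u*v/(49*u^2 + 49*v^2 + 1)^(3/2).
At (u, v) = (-1/2, -1/2): H = -343*sqrt(102)/5202.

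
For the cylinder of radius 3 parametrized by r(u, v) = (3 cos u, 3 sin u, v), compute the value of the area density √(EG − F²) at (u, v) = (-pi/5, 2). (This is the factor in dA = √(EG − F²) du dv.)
√(EG − F²)|_{(-pi/5, 2)} = 3

E = 9, F = 0, G = 1, so EG − F² = 9. Taking the positive square root: √(EG − F²) = 3. At (u, v) = (-pi/5, 2): 3.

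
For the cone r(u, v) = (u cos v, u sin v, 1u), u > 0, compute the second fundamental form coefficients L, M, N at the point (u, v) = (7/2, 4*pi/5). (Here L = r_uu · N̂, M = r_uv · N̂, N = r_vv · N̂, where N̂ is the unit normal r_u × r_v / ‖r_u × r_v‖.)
L = 0;  M = 0;  N = 7*sqrt(2)/4

Compute the unit normal N̂(u, v) = (-sqrt(2)*u*cos(v)/(2*Abs(u)), -sqrt(2)*u*sin(v)/(2*Abs(u)), sqrt(2)*u/(2*Abs(u))), and the second partials r_uu, r_uv, r_vv. Take dot products:
  L(u, v) = r_uu · N̂ = 0,
  M(u, v) = r_uv · N̂ = 0,
  N(u, v) = r_vv · N̂ = sqrt(2)*u^2/(2*Abs(u)).
Evaluating at (u, v) = (7/2, 4*pi/5):
  L = 0, M = 0, N = 7*sqrt(2)/4.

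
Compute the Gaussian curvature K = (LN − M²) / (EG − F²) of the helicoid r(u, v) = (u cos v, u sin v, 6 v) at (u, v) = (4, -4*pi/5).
K = -9/676

Coefficients of the first fundamental form: E = 1, F = 0, G = u^2 + 36.
Coefficients of the second fundamental form: L = 0, M = -6/sqrt(u^2 + 36), N = 0.
Assemble K = (LN − M²)/(EG − F²) = -36/(u^2 + 36)^2. At (u, v) = (4, -4*pi/5): K = -9/676.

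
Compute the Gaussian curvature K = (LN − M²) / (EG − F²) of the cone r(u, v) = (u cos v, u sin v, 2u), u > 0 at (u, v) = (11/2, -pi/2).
K = 0

Coefficients of the first fundamental form: E = 5, F = 0, G = u^2.
Coefficients of the second fundamental form: L = 0, M = 0, N = 2*sqrt(5)*u^2/(5*Abs(u)).
Assemble K = (LN − M²)/(EG − F²) = 0. At (u, v) = (11/2, -pi/2): K = 0.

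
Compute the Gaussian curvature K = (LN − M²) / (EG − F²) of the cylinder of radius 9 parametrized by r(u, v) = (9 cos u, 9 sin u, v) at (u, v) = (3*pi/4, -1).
K = 0

Coefficients of the first fundamental form: E = 81, F = 0, G = 1.
Coefficients of the second fundamental form: L = -9, M = 0, N = 0.
Assemble K = (LN − M²)/(EG − F²) = 0. At (u, v) = (3*pi/4, -1): K = 0.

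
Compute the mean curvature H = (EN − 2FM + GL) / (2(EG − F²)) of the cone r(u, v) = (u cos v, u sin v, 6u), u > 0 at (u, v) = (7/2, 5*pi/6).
H = 6*sqrt(37)/259

With E = 37, F = 0, G = u^2, L = 0, M = 0, N = 6*sqrt(37)*u^2/(37*Abs(u)), assemble
  H = (EN − 2FM + GL) / (2(EG − F²)) = 3*sqrt(37)/(37*Abs(u)).
At (u, v) = (7/2, 5*pi/6): H = 6*sqrt(37)/259.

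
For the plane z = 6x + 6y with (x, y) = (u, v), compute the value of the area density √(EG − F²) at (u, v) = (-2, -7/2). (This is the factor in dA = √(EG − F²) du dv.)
√(EG − F²)|_{(-2, -7/2)} = sqrt(73)

E = 37, F = 36, G = 37, so EG − F² = 73. Taking the positive square root: √(EG − F²) = sqrt(73). At (u, v) = (-2, -7/2): sqrt(73).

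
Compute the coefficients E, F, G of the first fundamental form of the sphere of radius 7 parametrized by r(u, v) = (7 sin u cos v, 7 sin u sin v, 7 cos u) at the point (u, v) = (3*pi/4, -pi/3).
E = 49;  F = 0;  G = 49/2

Partials: r_u = (7*cos(u)*cos(v), 7*sin(v)*cos(u), -7*sin(u)), r_v = (-7*sin(u)*sin(v), 7*sin(u)*cos(v), 0). As functions of (u, v):
  E = r_u · r_u = 49,
  F = r_u · r_v = 0,
  G = r_v · r_v = 49*sin(u)^2.
Evaluating at (u, v) = (3*pi/4, -pi/3): E = 49, F = 0, G = 49/2.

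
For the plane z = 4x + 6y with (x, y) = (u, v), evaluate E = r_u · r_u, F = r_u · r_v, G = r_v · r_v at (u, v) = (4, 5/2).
E = 17;  F = 24;  G = 37

Partials: r_u = (1, 0, 4), r_v = (0, 1, 6). As functions of (u, v):
  E = r_u · r_u = 17,
  F = r_u · r_v = 24,
  G = r_v · r_v = 37.
Evaluating at (u, v) = (4, 5/2): E = 17, F = 24, G = 37.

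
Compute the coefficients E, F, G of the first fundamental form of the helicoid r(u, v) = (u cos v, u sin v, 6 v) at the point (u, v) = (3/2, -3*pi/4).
E = 1;  F = 0;  G = 153/4

Partials: r_u = (cos(v), sin(v), 0), r_v = (-u*sin(v), u*cos(v), 6). As functions of (u, v):
  E = r_u · r_u = 1,
  F = r_u · r_v = 0,
  G = r_v · r_v = u^2 + 36.
Evaluating at (u, v) = (3/2, -3*pi/4): E = 1, F = 0, G = 153/4.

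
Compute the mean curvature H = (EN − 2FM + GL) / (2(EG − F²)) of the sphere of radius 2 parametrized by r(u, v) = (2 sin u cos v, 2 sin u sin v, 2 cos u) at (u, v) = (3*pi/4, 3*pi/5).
H = -1/2

With E = 4, F = 0, G = 4*sin(u)^2, L = -2*sin(u)/Abs(sin(u)), M = 0, N = -2*sin(u)^3/Abs(sin(u)), assemble
  H = (EN − 2FM + GL) / (2(EG − F²)) = -sin(u)/(2*Abs(sin(u))).
At (u, v) = (3*pi/4, 3*pi/5): H = -1/2.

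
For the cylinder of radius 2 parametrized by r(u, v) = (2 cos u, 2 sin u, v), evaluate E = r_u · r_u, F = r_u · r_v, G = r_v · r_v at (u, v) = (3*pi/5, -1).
E = 4;  F = 0;  G = 1

Partials: r_u = (-2*sin(u), 2*cos(u), 0), r_v = (0, 0, 1). As functions of (u, v):
  E = r_u · r_u = 4,
  F = r_u · r_v = 0,
  G = r_v · r_v = 1.
Evaluating at (u, v) = (3*pi/5, -1): E = 4, F = 0, G = 1.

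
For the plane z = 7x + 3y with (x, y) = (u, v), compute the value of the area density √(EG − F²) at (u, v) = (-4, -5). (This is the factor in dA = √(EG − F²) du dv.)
√(EG − F²)|_{(-4, -5)} = sqrt(59)

E = 50, F = 21, G = 10, so EG − F² = 59. Taking the positive square root: √(EG − F²) = sqrt(59). At (u, v) = (-4, -5): sqrt(59).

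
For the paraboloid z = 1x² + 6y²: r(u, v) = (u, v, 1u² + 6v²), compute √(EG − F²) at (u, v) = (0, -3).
√(EG − F²)|_{(0, -3)} = sqrt(1297)

E = 4*u^2 + 1, F = 24*u*v, G = 144*v^2 + 1; EG − F² = 4*u^2 + 144*v^2 + 1; √(EG − F²) = sqrt(4*u^2 + 144*v^2 + 1). At the given point: sqrt(1297).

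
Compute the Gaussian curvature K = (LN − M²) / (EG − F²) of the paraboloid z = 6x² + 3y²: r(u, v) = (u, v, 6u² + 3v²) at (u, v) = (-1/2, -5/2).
K = 18/17161

Coefficients of the first fundamental form: E = 144*u^2 + 1, F = 72*u*v, G = 36*v^2 + 1.
Coefficients of the second fundamental form: L = 12/sqrt(144*u^2 + 36*v^2 + 1), M = 0, N = 6/sqrt(144*u^2 + 36*v^2 + 1).
Assemble K = (LN − M²)/(EG − F²) = 72/(20736*u^4 + 10368*u^2*v^2 + 288*u^2 + 1296*v^4 + 72*v^2 + 1). At (u, v) = (-1/2, -5/2): K = 18/17161.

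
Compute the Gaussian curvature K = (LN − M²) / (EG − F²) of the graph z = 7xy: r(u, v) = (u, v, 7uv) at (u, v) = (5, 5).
K = -49/6007401

Coefficients of the first fundamental form: E = 49*v^2 + 1, F = 49*u*v, G = 49*u^2 + 1.
Coefficients of the second fundamental form: L = 0, M = 7/sqrt(49*u^2 + 49*v^2 + 1), N = 0.
Assemble K = (LN − M²)/(EG − F²) = -49/(2401*u^4 + 4802*u^2*v^2 + 98*u^2 + 2401*v^4 + 98*v^2 + 1). At (u, v) = (5, 5): K = -49/6007401.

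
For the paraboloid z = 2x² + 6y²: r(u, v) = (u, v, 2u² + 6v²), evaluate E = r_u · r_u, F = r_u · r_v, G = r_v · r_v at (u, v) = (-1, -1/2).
E = 17;  F = 24;  G = 37

Partials: r_u = (1, 0, 4*u), r_v = (0, 1, 12*v). As functions of (u, v):
  E = r_u · r_u = 16*u^2 + 1,
  F = r_u · r_v = 48*u*v,
  G = r_v · r_v = 144*v^2 + 1.
Evaluating at (u, v) = (-1, -1/2): E = 17, F = 24, G = 37.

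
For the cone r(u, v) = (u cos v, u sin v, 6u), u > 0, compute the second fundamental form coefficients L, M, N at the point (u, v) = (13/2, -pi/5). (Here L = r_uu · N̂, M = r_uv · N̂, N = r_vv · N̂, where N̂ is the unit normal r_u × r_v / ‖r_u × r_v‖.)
L = 0;  M = 0;  N = 39*sqrt(37)/37

Compute the unit normal N̂(u, v) = (-6*sqrt(37)*u*cos(v)/(37*Abs(u)), -6*sqrt(37)*u*sin(v)/(37*Abs(u)), sqrt(37)*u/(37*Abs(u))), and the second partials r_uu, r_uv, r_vv. Take dot products:
  L(u, v) = r_uu · N̂ = 0,
  M(u, v) = r_uv · N̂ = 0,
  N(u, v) = r_vv · N̂ = 6*sqrt(37)*u^2/(37*Abs(u)).
Evaluating at (u, v) = (13/2, -pi/5):
  L = 0, M = 0, N = 39*sqrt(37)/37.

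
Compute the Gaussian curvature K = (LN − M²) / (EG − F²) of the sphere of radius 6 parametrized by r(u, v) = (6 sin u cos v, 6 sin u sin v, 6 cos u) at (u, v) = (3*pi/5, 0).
K = 1/36

Coefficients of the first fundamental form: E = 36, F = 0, G = 36*sin(u)^2.
Coefficients of the second fundamental form: L = -6*sin(u)/Abs(sin(u)), M = 0, N = -6*sin(u)^3/Abs(sin(u)).
Assemble K = (LN − M²)/(EG − F²) = 1/36. At (u, v) = (3*pi/5, 0): K = 1/36.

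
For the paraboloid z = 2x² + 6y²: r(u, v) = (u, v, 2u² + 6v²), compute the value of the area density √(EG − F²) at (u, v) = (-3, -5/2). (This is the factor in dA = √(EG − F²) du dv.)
√(EG − F²)|_{(-3, -5/2)} = sqrt(1045)

E = 16*u^2 + 1, F = 48*u*v, G = 144*v^2 + 1, so EG − F² = 16*u^2 + 144*v^2 + 1. Taking the positive square root: √(EG − F²) = sqrt(16*u^2 + 144*v^2 + 1). At (u, v) = (-3, -5/2): sqrt(1045).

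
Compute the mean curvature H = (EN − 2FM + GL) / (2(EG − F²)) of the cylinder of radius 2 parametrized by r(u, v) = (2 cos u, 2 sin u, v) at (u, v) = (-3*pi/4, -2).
H = -1/4

With E = 4, F = 0, G = 1, L = -2, M = 0, N = 0, assemble
  H = (EN − 2FM + GL) / (2(EG − F²)) = -1/4.
At (u, v) = (-3*pi/4, -2): H = -1/4.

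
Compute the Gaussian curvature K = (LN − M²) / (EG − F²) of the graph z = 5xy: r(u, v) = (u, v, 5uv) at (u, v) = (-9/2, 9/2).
K = -100/4108729

Coefficients of the first fundamental form: E = 25*v^2 + 1, F = 25*u*v, G = 25*u^2 + 1.
Coefficients of the second fundamental form: L = 0, M = 5/sqrt(25*u^2 + 25*v^2 + 1), N = 0.
Assemble K = (LN − M²)/(EG − F²) = -25/(625*u^4 + 1250*u^2*v^2 + 50*u^2 + 625*v^4 + 50*v^2 + 1). At (u, v) = (-9/2, 9/2): K = -100/4108729.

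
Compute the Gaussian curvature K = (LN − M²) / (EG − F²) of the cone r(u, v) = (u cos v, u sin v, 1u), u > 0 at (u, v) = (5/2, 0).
K = 0

Coefficients of the first fundamental form: E = 2, F = 0, G = u^2.
Coefficients of the second fundamental form: L = 0, M = 0, N = sqrt(2)*u^2/(2*Abs(u)).
Assemble K = (LN − M²)/(EG − F²) = 0. At (u, v) = (5/2, 0): K = 0.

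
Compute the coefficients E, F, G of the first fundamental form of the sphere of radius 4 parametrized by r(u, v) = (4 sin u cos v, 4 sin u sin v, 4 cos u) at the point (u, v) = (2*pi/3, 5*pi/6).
E = 16;  F = 0;  G = 12

Partials: r_u = (4*cos(u)*cos(v), 4*sin(v)*cos(u), -4*sin(u)), r_v = (-4*sin(u)*sin(v), 4*sin(u)*cos(v), 0). As functions of (u, v):
  E = r_u · r_u = 16,
  F = r_u · r_v = 0,
  G = r_v · r_v = 16*sin(u)^2.
Evaluating at (u, v) = (2*pi/3, 5*pi/6): E = 16, F = 0, G = 12.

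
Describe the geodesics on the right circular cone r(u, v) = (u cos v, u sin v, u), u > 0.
The cone is flat away from the apex (K = 0). Slitting along a generator and unrolling gives an isometry to a sector of the plane; geodesics are the pre-images of straight lines in that sector. In particular, generators (v = const) are geodesics, and generic geodesics spiral from a minimum-distance point before returning to infinity.

For this cone, E = 2, F = 0, G = u², so EG − F² = 2u² > 0 (u > 0), and direct computation gives K = 0 away from the apex. Flatness lets us unroll the cone along a generator into a planar sector of angle 2π/√2 = π√2 ≈ 4.44 rad; geodesics on the cone are exactly the curves that develop to straight lines in this sector. Generators (v = const) develop to rays through the sector's vertex and are geodesics; the circles u = const develop to circular arcs and are not geodesics.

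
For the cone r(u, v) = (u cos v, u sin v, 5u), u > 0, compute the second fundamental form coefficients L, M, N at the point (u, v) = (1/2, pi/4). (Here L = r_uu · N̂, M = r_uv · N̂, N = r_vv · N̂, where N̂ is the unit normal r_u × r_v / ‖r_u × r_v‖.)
L = 0;  M = 0;  N = 5*sqrt(26)/52

Compute the unit normal N̂(u, v) = (-5*sqrt(26)*u*cos(v)/(26*Abs(u)), -5*sqrt(26)*u*sin(v)/(26*Abs(u)), sqrt(26)*u/(26*Abs(u))), and the second partials r_uu, r_uv, r_vv. Take dot products:
  L(u, v) = r_uu · N̂ = 0,
  M(u, v) = r_uv · N̂ = 0,
  N(u, v) = r_vv · N̂ = 5*sqrt(26)*u^2/(26*Abs(u)).
Evaluating at (u, v) = (1/2, pi/4):
  L = 0, M = 0, N = 5*sqrt(26)/52.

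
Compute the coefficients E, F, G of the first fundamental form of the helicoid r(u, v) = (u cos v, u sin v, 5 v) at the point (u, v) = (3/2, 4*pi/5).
E = 1;  F = 0;  G = 109/4

Partials: r_u = (cos(v), sin(v), 0), r_v = (-u*sin(v), u*cos(v), 5). As functions of (u, v):
  E = r_u · r_u = 1,
  F = r_u · r_v = 0,
  G = r_v · r_v = u^2 + 25.
Evaluating at (u, v) = (3/2, 4*pi/5): E = 1, F = 0, G = 109/4.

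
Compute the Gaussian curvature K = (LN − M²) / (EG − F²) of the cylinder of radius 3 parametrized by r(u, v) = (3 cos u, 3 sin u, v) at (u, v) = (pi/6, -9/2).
K = 0

Coefficients of the first fundamental form: E = 9, F = 0, G = 1.
Coefficients of the second fundamental form: L = -3, M = 0, N = 0.
Assemble K = (LN − M²)/(EG − F²) = 0. At (u, v) = (pi/6, -9/2): K = 0.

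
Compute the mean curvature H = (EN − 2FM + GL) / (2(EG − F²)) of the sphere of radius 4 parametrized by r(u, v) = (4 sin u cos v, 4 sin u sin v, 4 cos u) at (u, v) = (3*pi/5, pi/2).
H = -1/4

With E = 16, F = 0, G = 16*sin(u)^2, L = -4*sin(u)/Abs(sin(u)), M = 0, N = -4*sin(u)^3/Abs(sin(u)), assemble
  H = (EN − 2FM + GL) / (2(EG − F²)) = -sin(u)/(4*Abs(sin(u))).
At (u, v) = (3*pi/5, pi/2): H = -1/4.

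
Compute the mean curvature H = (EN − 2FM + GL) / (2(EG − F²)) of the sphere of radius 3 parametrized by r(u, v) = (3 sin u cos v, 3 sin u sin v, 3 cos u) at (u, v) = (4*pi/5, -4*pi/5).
H = -1/3

With E = 9, F = 0, G = 9*sin(u)^2, L = -3*sin(u)/Abs(sin(u)), M = 0, N = -3*sin(u)^3/Abs(sin(u)), assemble
  H = (EN − 2FM + GL) / (2(EG − F²)) = -sin(u)/(3*Abs(sin(u))).
At (u, v) = (4*pi/5, -4*pi/5): H = -1/3.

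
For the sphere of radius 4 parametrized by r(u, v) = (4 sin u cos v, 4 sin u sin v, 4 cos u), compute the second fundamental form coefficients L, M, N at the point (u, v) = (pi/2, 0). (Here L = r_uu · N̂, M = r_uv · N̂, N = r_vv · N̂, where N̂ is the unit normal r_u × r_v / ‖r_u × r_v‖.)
L = -4;  M = 0;  N = -4

Compute the unit normal N̂(u, v) = (sin(u)^2*cos(v)/Abs(sin(u)), sin(u)^2*sin(v)/Abs(sin(u)), sin(2*u)/(2*Abs(sin(u)))), and the second partials r_uu, r_uv, r_vv. Take dot products:
  L(u, v) = r_uu · N̂ = -4*sin(u)/Abs(sin(u)),
  M(u, v) = r_uv · N̂ = 0,
  N(u, v) = r_vv · N̂ = -4*sin(u)^3/Abs(sin(u)).
Evaluating at (u, v) = (pi/2, 0):
  L = -4, M = 0, N = -4.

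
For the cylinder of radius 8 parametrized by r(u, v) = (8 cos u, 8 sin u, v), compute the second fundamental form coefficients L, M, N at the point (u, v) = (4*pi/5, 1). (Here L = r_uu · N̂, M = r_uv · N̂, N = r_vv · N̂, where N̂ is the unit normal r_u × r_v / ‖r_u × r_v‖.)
L = -8;  M = 0;  N = 0

Compute the unit normal N̂(u, v) = (cos(u), sin(u), 0), and the second partials r_uu, r_uv, r_vv. Take dot products:
  L(u, v) = r_uu · N̂ = -8,
  M(u, v) = r_uv · N̂ = 0,
  N(u, v) = r_vv · N̂ = 0.
Evaluating at (u, v) = (4*pi/5, 1):
  L = -8, M = 0, N = 0.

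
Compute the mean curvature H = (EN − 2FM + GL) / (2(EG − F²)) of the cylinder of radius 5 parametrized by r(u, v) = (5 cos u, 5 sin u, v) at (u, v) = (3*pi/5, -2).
H = -1/10

With E = 25, F = 0, G = 1, L = -5, M = 0, N = 0, assemble
  H = (EN − 2FM + GL) / (2(EG − F²)) = -1/10.
At (u, v) = (3*pi/5, -2): H = -1/10.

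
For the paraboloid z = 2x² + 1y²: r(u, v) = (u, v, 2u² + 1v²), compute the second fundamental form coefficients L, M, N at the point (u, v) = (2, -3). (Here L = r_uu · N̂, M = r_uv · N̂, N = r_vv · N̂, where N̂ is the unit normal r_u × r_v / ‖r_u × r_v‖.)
L = 4*sqrt(101)/101;  M = 0;  N = 2*sqrt(101)/101

Compute the unit normal N̂(u, v) = (-4*u/sqrt(16*u^2 + 4*v^2 + 1), -2*v/sqrt(16*u^2 + 4*v^2 + 1), 1/sqrt(16*u^2 + 4*v^2 + 1)), and the second partials r_uu, r_uv, r_vv. Take dot products:
  L(u, v) = r_uu · N̂ = 4/sqrt(16*u^2 + 4*v^2 + 1),
  M(u, v) = r_uv · N̂ = 0,
  N(u, v) = r_vv · N̂ = 2/sqrt(16*u^2 + 4*v^2 + 1).
Evaluating at (u, v) = (2, -3):
  L = 4*sqrt(101)/101, M = 0, N = 2*sqrt(101)/101.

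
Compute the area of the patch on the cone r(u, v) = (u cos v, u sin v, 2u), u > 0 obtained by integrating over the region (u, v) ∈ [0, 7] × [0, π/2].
Area = 49*sqrt(5)*pi/4

Area = ∫∫ √(EG − F²) du dv with √(EG − F²) = sqrt(5)*Abs(u). Integrating over [0, 7] × [0, π/2] gives 49*sqrt(5)*pi/4.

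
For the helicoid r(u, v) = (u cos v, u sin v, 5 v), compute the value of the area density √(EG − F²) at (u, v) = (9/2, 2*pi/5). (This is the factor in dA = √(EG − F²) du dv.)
√(EG − F²)|_{(9/2, 2*pi/5)} = sqrt(181)/2

E = 1, F = 0, G = u^2 + 25, so EG − F² = u^2 + 25. Taking the positive square root: √(EG − F²) = sqrt(u^2 + 25). At (u, v) = (9/2, 2*pi/5): sqrt(181)/2.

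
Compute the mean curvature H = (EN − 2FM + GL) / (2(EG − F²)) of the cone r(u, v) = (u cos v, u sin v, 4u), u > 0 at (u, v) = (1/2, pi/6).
H = 4*sqrt(17)/17

With E = 17, F = 0, G = u^2, L = 0, M = 0, N = 4*sqrt(17)*u^2/(17*Abs(u)), assemble
  H = (EN − 2FM + GL) / (2(EG − F²)) = 2*sqrt(17)/(17*Abs(u)).
At (u, v) = (1/2, pi/6): H = 4*sqrt(17)/17.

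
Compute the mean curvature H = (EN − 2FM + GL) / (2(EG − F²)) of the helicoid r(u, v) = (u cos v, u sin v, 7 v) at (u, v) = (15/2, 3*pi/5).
H = 0

With E = 1, F = 0, G = u^2 + 49, L = 0, M = -7/sqrt(u^2 + 49), N = 0, assemble
  H = (EN − 2FM + GL) / (2(EG − F²)) = 0.
At (u, v) = (15/2, 3*pi/5): H = 0.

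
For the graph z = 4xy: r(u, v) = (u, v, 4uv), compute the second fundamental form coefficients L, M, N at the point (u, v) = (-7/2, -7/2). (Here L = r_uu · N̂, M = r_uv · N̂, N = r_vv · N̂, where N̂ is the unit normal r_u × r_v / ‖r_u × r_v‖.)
L = 0;  M = 4*sqrt(393)/393;  N = 0

Compute the unit normal N̂(u, v) = (-4*v/sqrt(16*u^2 + 16*v^2 + 1), -4*u/sqrt(16*u^2 + 16*v^2 + 1), 1/sqrt(16*u^2 + 16*v^2 + 1)), and the second partials r_uu, r_uv, r_vv. Take dot products:
  L(u, v) = r_uu · N̂ = 0,
  M(u, v) = r_uv · N̂ = 4/sqrt(16*u^2 + 16*v^2 + 1),
  N(u, v) = r_vv · N̂ = 0.
Evaluating at (u, v) = (-7/2, -7/2):
  L = 0, M = 4*sqrt(393)/393, N = 0.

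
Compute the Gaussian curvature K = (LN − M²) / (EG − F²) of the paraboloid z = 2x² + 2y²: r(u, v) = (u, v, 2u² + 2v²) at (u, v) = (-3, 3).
K = 16/83521

Coefficients of the first fundamental form: E = 16*u^2 + 1, F = 16*u*v, G = 16*v^2 + 1.
Coefficients of the second fundamental form: L = 4/sqrt(16*u^2 + 16*v^2 + 1), M = 0, N = 4/sqrt(16*u^2 + 16*v^2 + 1).
Assemble K = (LN − M²)/(EG − F²) = 16/(256*u^4 + 512*u^2*v^2 + 32*u^2 + 256*v^4 + 32*v^2 + 1). At (u, v) = (-3, 3): K = 16/83521.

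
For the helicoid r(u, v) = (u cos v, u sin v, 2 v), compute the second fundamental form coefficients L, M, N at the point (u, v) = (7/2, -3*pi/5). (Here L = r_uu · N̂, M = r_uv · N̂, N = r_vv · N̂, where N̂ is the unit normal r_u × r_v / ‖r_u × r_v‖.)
L = 0;  M = -4*sqrt(65)/65;  N = 0

Compute the unit normal N̂(u, v) = (2*sin(v)/sqrt(u^2 + 4), -2*cos(v)/sqrt(u^2 + 4), u/sqrt(u^2 + 4)), and the second partials r_uu, r_uv, r_vv. Take dot products:
  L(u, v) = r_uu · N̂ = 0,
  M(u, v) = r_uv · N̂ = -2/sqrt(u^2 + 4),
  N(u, v) = r_vv · N̂ = 0.
Evaluating at (u, v) = (7/2, -3*pi/5):
  L = 0, M = -4*sqrt(65)/65, N = 0.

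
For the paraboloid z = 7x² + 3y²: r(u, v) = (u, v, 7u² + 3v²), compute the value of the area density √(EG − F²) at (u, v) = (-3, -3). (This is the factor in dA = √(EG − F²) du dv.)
√(EG − F²)|_{(-3, -3)} = sqrt(2089)

E = 196*u^2 + 1, F = 84*u*v, G = 36*v^2 + 1, so EG − F² = 196*u^2 + 36*v^2 + 1. Taking the positive square root: √(EG − F²) = sqrt(196*u^2 + 36*v^2 + 1). At (u, v) = (-3, -3): sqrt(2089).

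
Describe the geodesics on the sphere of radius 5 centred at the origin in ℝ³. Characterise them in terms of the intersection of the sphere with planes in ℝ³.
Geodesics on the sphere of radius 5 are great circles — circles of radius 5 obtained as the intersection of the sphere with planes through the origin (the centre of the sphere).

A curve α(t) of nonzero constant speed on the sphere of radius 5 is a geodesic iff its acceleration α̈ is everywhere normal to the surface, i.e. parallel to the radial vector α(t). Then d/dt(α × α̇) = α̇ × α̇ + α × α̈ = 0, so α × α̇ is a constant vector n ≠ 0 and α(t) · n = 0 for all t: α lies in the plane through the origin with normal n. The intersection of that plane with the sphere is a circle of radius 5 (a great circle). Conversely, a great circle traversed at constant speed has centripetal acceleration pointing at the origin, hence normal to the sphere, so every great circle is a geodesic.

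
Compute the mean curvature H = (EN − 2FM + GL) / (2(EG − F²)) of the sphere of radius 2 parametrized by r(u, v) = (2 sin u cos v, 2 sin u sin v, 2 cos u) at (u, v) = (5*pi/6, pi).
H = -1/2

With E = 4, F = 0, G = 4*sin(u)^2, L = -2*sin(u)/Abs(sin(u)), M = 0, N = -2*sin(u)^3/Abs(sin(u)), assemble
  H = (EN − 2FM + GL) / (2(EG − F²)) = -sin(u)/(2*Abs(sin(u))).
At (u, v) = (5*pi/6, pi): H = -1/2.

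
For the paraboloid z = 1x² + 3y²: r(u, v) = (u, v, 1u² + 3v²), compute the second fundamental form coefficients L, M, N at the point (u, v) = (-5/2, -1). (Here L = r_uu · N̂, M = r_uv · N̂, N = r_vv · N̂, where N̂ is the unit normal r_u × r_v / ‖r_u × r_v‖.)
L = sqrt(62)/31;  M = 0;  N = 3*sqrt(62)/31

Compute the unit normal N̂(u, v) = (-2*u/sqrt(4*u^2 + 36*v^2 + 1), -6*v/sqrt(4*u^2 + 36*v^2 + 1), 1/sqrt(4*u^2 + 36*v^2 + 1)), and the second partials r_uu, r_uv, r_vv. Take dot products:
  L(u, v) = r_uu · N̂ = 2/sqrt(4*u^2 + 36*v^2 + 1),
  M(u, v) = r_uv · N̂ = 0,
  N(u, v) = r_vv · N̂ = 6/sqrt(4*u^2 + 36*v^2 + 1).
Evaluating at (u, v) = (-5/2, -1):
  L = sqrt(62)/31, M = 0, N = 3*sqrt(62)/31.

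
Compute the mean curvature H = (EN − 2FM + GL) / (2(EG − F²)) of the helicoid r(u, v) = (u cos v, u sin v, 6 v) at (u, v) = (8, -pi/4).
H = 0

With E = 1, F = 0, G = u^2 + 36, L = 0, M = -6/sqrt(u^2 + 36), N = 0, assemble
  H = (EN − 2FM + GL) / (2(EG − F²)) = 0.
At (u, v) = (8, -pi/4): H = 0.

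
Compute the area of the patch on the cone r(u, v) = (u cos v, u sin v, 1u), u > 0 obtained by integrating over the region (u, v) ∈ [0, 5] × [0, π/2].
Area = 25*sqrt(2)*pi/4

Area = ∫∫ √(EG − F²) du dv with √(EG − F²) = sqrt(2)*Abs(u). Integrating over [0, 5] × [0, π/2] gives 25*sqrt(2)*pi/4.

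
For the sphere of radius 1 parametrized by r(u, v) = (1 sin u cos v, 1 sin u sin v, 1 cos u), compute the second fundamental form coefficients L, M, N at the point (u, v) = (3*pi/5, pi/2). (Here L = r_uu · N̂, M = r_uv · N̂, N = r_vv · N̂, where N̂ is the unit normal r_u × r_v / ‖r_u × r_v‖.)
L = -1;  M = 0;  N = -5/8 - sqrt(5)/8

Compute the unit normal N̂(u, v) = (sin(u)^2*cos(v)/Abs(sin(u)), sin(u)^2*sin(v)/Abs(sin(u)), sin(2*u)/(2*Abs(sin(u)))), and the second partials r_uu, r_uv, r_vv. Take dot products:
  L(u, v) = r_uu · N̂ = -sin(u)/Abs(sin(u)),
  M(u, v) = r_uv · N̂ = 0,
  N(u, v) = r_vv · N̂ = -sin(u)^3/Abs(sin(u)).
Evaluating at (u, v) = (3*pi/5, pi/2):
  L = -1, M = 0, N = -5/8 - sqrt(5)/8.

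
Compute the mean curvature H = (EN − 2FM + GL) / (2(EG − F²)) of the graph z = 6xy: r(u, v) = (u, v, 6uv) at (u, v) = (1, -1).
H = 216*sqrt(73)/5329

With E = 36*v^2 + 1, F = 36*u*v, G = 36*u^2 + 1, L = 0, M = 6/sqrt(36*u^2 + 36*v^2 + 1), N = 0, assemble
  H = (EN − 2FM + GL) / (2(EG − F²)) = -216*u*v/(36*u^2 + 36*v^2 + 1)^(3/2).
At (u, v) = (1, -1): H = 216*sqrt(73)/5329.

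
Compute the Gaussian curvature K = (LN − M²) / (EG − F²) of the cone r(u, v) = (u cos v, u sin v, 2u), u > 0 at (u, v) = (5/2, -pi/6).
K = 0

Coefficients of the first fundamental form: E = 5, F = 0, G = u^2.
Coefficients of the second fundamental form: L = 0, M = 0, N = 2*sqrt(5)*u^2/(5*Abs(u)).
Assemble K = (LN − M²)/(EG − F²) = 0. At (u, v) = (5/2, -pi/6): K = 0.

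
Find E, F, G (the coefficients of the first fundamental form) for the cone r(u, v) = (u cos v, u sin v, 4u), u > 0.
E = 17;  F = 0;  G = u^2

Compute partials: r_u = (cos(v), sin(v), 4), r_v = (-u*sin(v), u*cos(v), 0). Then
  E = r_u · r_u = 17,
  F = r_u · r_v = 0,
  G = r_v · r_v = u^2.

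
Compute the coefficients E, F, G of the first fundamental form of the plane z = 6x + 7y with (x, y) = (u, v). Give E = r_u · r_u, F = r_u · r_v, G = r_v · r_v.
E = 37;  F = 42;  G = 50

Compute partials: r_u = (1, 0, 6), r_v = (0, 1, 7). Then
  E = r_u · r_u = 37,
  F = r_u · r_v = 42,
  G = r_v · r_v = 50.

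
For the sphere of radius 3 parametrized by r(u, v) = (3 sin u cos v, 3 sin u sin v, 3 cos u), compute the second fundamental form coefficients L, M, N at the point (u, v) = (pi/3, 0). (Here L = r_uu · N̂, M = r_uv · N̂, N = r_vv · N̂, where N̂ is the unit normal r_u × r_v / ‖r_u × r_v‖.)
L = -3;  M = 0;  N = -9/4

Compute the unit normal N̂(u, v) = (sin(u)^2*cos(v)/Abs(sin(u)), sin(u)^2*sin(v)/Abs(sin(u)), sin(2*u)/(2*Abs(sin(u)))), and the second partials r_uu, r_uv, r_vv. Take dot products:
  L(u, v) = r_uu · N̂ = -3*sin(u)/Abs(sin(u)),
  M(u, v) = r_uv · N̂ = 0,
  N(u, v) = r_vv · N̂ = -3*sin(u)^3/Abs(sin(u)).
Evaluating at (u, v) = (pi/3, 0):
  L = -3, M = 0, N = -9/4.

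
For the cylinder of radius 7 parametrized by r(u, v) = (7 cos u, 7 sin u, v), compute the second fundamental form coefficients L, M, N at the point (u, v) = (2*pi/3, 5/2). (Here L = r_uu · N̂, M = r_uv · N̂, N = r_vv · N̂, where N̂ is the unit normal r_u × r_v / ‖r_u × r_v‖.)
L = -7;  M = 0;  N = 0

Compute the unit normal N̂(u, v) = (cos(u), sin(u), 0), and the second partials r_uu, r_uv, r_vv. Take dot products:
  L(u, v) = r_uu · N̂ = -7,
  M(u, v) = r_uv · N̂ = 0,
  N(u, v) = r_vv · N̂ = 0.
Evaluating at (u, v) = (2*pi/3, 5/2):
  L = -7, M = 0, N = 0.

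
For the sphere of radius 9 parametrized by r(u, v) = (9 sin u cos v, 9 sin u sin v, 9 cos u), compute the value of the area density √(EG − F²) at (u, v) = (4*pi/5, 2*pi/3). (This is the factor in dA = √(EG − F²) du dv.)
√(EG − F²)|_{(4*pi/5, 2*pi/3)} = 81*sqrt(10 - 2*sqrt(5))/4

E = 81, F = 0, G = 81*sin(u)^2, so EG − F² = 6561*sin(u)^2. Taking the positive square root: √(EG − F²) = 81*Abs(sin(u)). At (u, v) = (4*pi/5, 2*pi/3): 81*sqrt(10 - 2*sqrt(5))/4.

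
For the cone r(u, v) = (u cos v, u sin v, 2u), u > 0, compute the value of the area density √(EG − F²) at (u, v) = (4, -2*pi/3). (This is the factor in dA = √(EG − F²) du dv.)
√(EG − F²)|_{(4, -2*pi/3)} = 4*sqrt(5)

E = 5, F = 0, G = u^2, so EG − F² = 5*u^2. Taking the positive square root: √(EG − F²) = sqrt(5)*Abs(u). At (u, v) = (4, -2*pi/3): 4*sqrt(5).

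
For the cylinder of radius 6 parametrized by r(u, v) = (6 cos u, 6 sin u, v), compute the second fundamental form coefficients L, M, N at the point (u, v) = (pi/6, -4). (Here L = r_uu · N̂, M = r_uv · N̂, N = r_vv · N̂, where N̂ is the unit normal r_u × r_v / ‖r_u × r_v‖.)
L = -6;  M = 0;  N = 0

Compute the unit normal N̂(u, v) = (cos(u), sin(u), 0), and the second partials r_uu, r_uv, r_vv. Take dot products:
  L(u, v) = r_uu · N̂ = -6,
  M(u, v) = r_uv · N̂ = 0,
  N(u, v) = r_vv · N̂ = 0.
Evaluating at (u, v) = (pi/6, -4):
  L = -6, M = 0, N = 0.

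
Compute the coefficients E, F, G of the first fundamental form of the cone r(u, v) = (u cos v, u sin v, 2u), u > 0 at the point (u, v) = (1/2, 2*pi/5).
E = 5;  F = 0;  G = 1/4

Partials: r_u = (cos(v), sin(v), 2), r_v = (-u*sin(v), u*cos(v), 0). As functions of (u, v):
  E = r_u · r_u = 5,
  F = r_u · r_v = 0,
  G = r_v · r_v = u^2.
Evaluating at (u, v) = (1/2, 2*pi/5): E = 5, F = 0, G = 1/4.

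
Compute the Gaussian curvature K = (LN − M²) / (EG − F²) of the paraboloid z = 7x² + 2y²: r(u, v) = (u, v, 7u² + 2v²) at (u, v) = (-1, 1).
K = 56/45369

Coefficients of the first fundamental form: E = 196*u^2 + 1, F = 56*u*v, G = 16*v^2 + 1.
Coefficients of the second fundamental form: L = 14/sqrt(196*u^2 + 16*v^2 + 1), M = 0, N = 4/sqrt(196*u^2 + 16*v^2 + 1).
Assemble K = (LN − M²)/(EG − F²) = 56/(38416*u^4 + 6272*u^2*v^2 + 392*u^2 + 256*v^4 + 32*v^2 + 1). At (u, v) = (-1, 1): K = 56/45369.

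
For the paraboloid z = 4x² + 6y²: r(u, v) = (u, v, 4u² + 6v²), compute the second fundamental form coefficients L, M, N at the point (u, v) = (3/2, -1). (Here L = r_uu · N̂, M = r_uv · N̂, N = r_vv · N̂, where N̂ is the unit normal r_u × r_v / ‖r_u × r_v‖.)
L = 8/17;  M = 0;  N = 12/17

Compute the unit normal N̂(u, v) = (-8*u/sqrt(64*u^2 + 144*v^2 + 1), -12*v/sqrt(64*u^2 + 144*v^2 + 1), 1/sqrt(64*u^2 + 144*v^2 + 1)), and the second partials r_uu, r_uv, r_vv. Take dot products:
  L(u, v) = r_uu · N̂ = 8/sqrt(64*u^2 + 144*v^2 + 1),
  M(u, v) = r_uv · N̂ = 0,
  N(u, v) = r_vv · N̂ = 12/sqrt(64*u^2 + 144*v^2 + 1).
Evaluating at (u, v) = (3/2, -1):
  L = 8/17, M = 0, N = 12/17.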